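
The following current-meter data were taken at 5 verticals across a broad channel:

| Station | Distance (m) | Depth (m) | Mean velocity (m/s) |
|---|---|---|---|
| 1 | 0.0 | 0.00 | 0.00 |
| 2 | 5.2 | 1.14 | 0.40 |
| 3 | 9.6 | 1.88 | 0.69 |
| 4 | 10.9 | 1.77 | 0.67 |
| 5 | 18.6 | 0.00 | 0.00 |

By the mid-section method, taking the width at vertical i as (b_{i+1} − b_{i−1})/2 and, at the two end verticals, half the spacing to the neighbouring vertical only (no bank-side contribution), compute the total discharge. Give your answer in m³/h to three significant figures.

w_2 = (9.6 − 0.0)/2 = 4.8 m; q_2 = 0.40 × 1.14 × 4.8 = 2.189 m³/s
w_3 = (10.9 − 5.2)/2 = 2.85 m; q_3 = 0.69 × 1.88 × 2.85 = 3.697 m³/s
w_4 = (18.6 − 9.6)/2 = 4.5 m; q_4 = 0.67 × 1.77 × 4.5 = 5.337 m³/s
Stations 1, 5 contribute zero (depth or velocity is 0).
Q = Σ qᵢ = 11.22 m³/s
= 11.22 × 3600 = 40400 m³/h

40400 m³/h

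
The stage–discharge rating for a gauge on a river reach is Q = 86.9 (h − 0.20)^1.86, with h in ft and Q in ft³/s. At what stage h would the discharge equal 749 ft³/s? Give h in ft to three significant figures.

3.38 ft

h − h₀ = (Q/C)^(1/b) = (749/86.9)^(1/1.86) = 3.184 ft
h = 0.20 + 3.184 = 3.384 ft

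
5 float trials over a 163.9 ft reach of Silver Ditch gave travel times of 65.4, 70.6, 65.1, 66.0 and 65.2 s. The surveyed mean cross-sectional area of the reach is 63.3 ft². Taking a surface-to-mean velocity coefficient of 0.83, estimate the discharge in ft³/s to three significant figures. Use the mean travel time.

130 ft³/s

t̄ = (65.4 + 70.6 + 65.1 + 66.0 + 65.2) / 5 = 66.46 s
v_surface = L / t̄ = 163.9 / 66.46 = 2.466 ft/s
v_mean = 0.83 × 2.466 = 2.047 ft/s
Q = A × v_mean = 63.3 × 2.047 = 129.6 ft³/s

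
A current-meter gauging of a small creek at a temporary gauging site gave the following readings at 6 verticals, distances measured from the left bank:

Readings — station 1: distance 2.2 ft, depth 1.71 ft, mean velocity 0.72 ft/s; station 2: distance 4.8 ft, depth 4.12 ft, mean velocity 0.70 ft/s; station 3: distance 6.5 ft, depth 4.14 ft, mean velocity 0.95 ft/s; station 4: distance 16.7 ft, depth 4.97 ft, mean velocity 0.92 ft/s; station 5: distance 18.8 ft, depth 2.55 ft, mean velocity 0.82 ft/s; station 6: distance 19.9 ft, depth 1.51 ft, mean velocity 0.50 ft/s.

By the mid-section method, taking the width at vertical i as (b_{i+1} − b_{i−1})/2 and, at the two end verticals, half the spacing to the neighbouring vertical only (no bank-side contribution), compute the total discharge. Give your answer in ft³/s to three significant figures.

63.1 ft³/s

w_1 = (4.8 − 2.2)/2 = 1.3 ft; q_1 = 0.72 × 1.71 × 1.3 = 1.601 ft³/s
w_2 = (6.5 − 2.2)/2 = 2.15 ft; q_2 = 0.70 × 4.12 × 2.15 = 6.201 ft³/s
w_3 = (16.7 − 4.8)/2 = 5.95 ft; q_3 = 0.95 × 4.14 × 5.95 = 23.40 ft³/s
w_4 = (18.8 − 6.5)/2 = 6.15 ft; q_4 = 0.92 × 4.97 × 6.15 = 28.12 ft³/s
w_5 = (19.9 − 16.7)/2 = 1.6 ft; q_5 = 0.82 × 2.55 × 1.6 = 3.346 ft³/s
w_6 = (19.9 − 18.8)/2 = 0.55 ft; q_6 = 0.50 × 1.51 × 0.55 = 0.4153 ft³/s
Q = Σ qᵢ = 63.08 ft³/s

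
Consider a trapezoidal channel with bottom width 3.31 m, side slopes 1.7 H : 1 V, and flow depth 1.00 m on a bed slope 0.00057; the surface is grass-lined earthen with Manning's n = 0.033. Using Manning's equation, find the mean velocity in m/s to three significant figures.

A = (b + z·y)·y = (3.31 + 1.7×1.00)×1.00 = 5.010 m²
P = b + 2y√(1+z²) = 3.31 + 2×1.00×√(1+1.7²) = 7.255 m
R = A/P = 5.010/7.255 = 0.6906 m
Q = (1/n)·A·R^(2/3)·S^(1/2) = (1/0.033) × 5.010 × 0.6906^(2/3) × 0.00057^(1/2) = 2.832 m³/s
V = Q/A = 2.832/5.010 = 0.5652 m/s

0.565 m/s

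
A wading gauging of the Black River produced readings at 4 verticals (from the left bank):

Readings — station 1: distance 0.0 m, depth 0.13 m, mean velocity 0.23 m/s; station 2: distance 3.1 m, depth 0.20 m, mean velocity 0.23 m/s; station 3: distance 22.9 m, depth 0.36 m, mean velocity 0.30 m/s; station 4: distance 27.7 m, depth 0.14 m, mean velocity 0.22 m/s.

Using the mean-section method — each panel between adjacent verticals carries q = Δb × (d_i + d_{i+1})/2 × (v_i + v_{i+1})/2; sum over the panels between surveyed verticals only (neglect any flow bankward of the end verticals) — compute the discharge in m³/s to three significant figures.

1.90 m³/s

Panel 1-2: Δb = 3.1 m, d̄ = (0.13+0.20)/2 = 0.165, v̄ = (0.23+0.23)/2 = 0.23 → q = 3.1×0.165×0.23 = 0.1176 m³/s
Panel 2-3: Δb = 19.8 m, d̄ = (0.20+0.36)/2 = 0.28, v̄ = (0.23+0.30)/2 = 0.265 → q = 19.8×0.28×0.265 = 1.469 m³/s
Panel 3-4: Δb = 4.8 m, d̄ = (0.36+0.14)/2 = 0.25, v̄ = (0.30+0.22)/2 = 0.26 → q = 4.8×0.25×0.26 = 0.3120 m³/s
Q = Σ q = 1.899 m³/s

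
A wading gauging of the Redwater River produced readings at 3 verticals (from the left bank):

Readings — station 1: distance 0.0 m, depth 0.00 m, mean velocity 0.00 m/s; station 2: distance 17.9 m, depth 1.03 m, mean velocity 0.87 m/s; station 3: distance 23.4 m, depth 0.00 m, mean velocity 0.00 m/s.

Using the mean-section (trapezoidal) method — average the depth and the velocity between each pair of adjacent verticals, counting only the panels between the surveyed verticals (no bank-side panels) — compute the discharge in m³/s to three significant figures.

Panel 1-2: Δb = 17.9 m, d̄ = (0.00+1.03)/2 = 0.515, v̄ = (0.00+0.87)/2 = 0.435 → q = 17.9×0.515×0.435 = 4.010 m³/s
Panel 2-3: Δb = 5.5 m, d̄ = (1.03+0.00)/2 = 0.515, v̄ = (0.87+0.00)/2 = 0.435 → q = 5.5×0.515×0.435 = 1.232 m³/s
Q = Σ q = 5.242 m³/s

5.24 m³/s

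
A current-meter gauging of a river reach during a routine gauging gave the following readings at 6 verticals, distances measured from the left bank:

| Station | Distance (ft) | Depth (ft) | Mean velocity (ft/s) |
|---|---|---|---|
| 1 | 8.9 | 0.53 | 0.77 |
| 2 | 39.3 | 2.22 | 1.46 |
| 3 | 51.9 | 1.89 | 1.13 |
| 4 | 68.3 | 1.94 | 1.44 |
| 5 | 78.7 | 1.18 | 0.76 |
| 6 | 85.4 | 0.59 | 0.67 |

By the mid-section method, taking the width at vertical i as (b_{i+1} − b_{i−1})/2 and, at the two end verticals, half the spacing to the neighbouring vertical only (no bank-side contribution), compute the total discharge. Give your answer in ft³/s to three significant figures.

w_1 = (39.3 − 8.9)/2 = 15.2 ft; q_1 = 0.77 × 0.53 × 15.2 = 6.203 ft³/s
w_2 = (51.9 − 8.9)/2 = 21.5 ft; q_2 = 1.46 × 2.22 × 21.5 = 69.69 ft³/s
w_3 = (68.3 − 39.3)/2 = 14.5 ft; q_3 = 1.13 × 1.89 × 14.5 = 30.97 ft³/s
w_4 = (78.7 − 51.9)/2 = 13.4 ft; q_4 = 1.44 × 1.94 × 13.4 = 37.43 ft³/s
w_5 = (85.4 − 68.3)/2 = 8.55 ft; q_5 = 0.76 × 1.18 × 8.55 = 7.668 ft³/s
w_6 = (85.4 − 78.7)/2 = 3.35 ft; q_6 = 0.67 × 0.59 × 3.35 = 1.324 ft³/s
Q = Σ qᵢ = 153.3 ft³/s

153 ft³/s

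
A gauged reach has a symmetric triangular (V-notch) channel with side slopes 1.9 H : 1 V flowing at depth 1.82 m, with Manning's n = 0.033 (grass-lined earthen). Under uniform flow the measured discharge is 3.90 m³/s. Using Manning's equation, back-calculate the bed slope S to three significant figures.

A = z·y² = 1.9×1.82² = 6.294 m²
P = 2y√(1+z²) = 2×1.82×√(1+1.9²) = 7.815 m
R = A/P = 6.294/7.815 = 0.8053 m
S = (Q·n / (1·A·R^(2/3)))² = (3.90×0.033 / (1×6.294×0.8656))² = 0.0005582

0.000558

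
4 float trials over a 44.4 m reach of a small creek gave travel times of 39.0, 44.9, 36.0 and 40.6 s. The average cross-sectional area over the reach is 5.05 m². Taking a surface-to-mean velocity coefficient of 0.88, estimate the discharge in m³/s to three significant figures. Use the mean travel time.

4.92 m³/s

t̄ = (39.0 + 44.9 + 36.0 + 40.6) / 4 = 40.125 s
v_surface = L / t̄ = 44.4 / 40.125 = 1.107 m/s
v_mean = 0.88 × 1.107 = 0.9738 m/s
Q = A × v_mean = 5.05 × 0.9738 = 4.917 m³/s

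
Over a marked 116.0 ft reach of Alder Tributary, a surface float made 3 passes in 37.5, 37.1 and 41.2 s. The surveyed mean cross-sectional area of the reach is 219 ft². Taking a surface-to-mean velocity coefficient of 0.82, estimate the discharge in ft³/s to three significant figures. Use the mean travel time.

t̄ = (37.5 + 37.1 + 41.2) / 3 = 38.6 s
v_surface = L / t̄ = 116.0 / 38.6 = 3.005 ft/s
v_mean = 0.82 × 3.005 = 2.464 ft/s
Q = A × v_mean = 219 × 2.464 = 539.7 ft³/s

540 ft³/s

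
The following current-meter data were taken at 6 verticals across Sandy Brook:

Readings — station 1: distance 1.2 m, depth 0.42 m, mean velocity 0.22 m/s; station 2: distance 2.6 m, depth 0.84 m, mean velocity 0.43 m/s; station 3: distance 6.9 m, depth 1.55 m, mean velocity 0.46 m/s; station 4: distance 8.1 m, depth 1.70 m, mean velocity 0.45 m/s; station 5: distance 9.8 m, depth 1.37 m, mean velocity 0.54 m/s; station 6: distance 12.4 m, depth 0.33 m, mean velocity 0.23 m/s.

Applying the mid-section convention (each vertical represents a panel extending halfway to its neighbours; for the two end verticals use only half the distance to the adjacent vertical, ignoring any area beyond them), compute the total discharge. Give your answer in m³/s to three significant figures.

w_1 = (2.6 − 1.2)/2 = 0.7 m; q_1 = 0.22 × 0.42 × 0.7 = 0.06468 m³/s
w_2 = (6.9 − 1.2)/2 = 2.85 m; q_2 = 0.43 × 0.84 × 2.85 = 1.029 m³/s
w_3 = (8.1 − 2.6)/2 = 2.75 m; q_3 = 0.46 × 1.55 × 2.75 = 1.961 m³/s
w_4 = (9.8 − 6.9)/2 = 1.45 m; q_4 = 0.45 × 1.70 × 1.45 = 1.109 m³/s
w_5 = (12.4 − 8.1)/2 = 2.15 m; q_5 = 0.54 × 1.37 × 2.15 = 1.591 m³/s
w_6 = (12.4 − 9.8)/2 = 1.3 m; q_6 = 0.23 × 0.33 × 1.3 = 0.09867 m³/s
Q = Σ qᵢ = 5.853 m³/s

5.85 m³/s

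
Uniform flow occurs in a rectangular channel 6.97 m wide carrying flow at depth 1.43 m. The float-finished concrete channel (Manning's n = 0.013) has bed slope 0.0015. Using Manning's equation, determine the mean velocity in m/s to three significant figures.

3.01 m/s

A = b·y = 6.97 × 1.43 = 9.967 m²
P = b + 2y = 6.97 + 2×1.43 = 9.830 m
R = A/P = 9.967/9.830 = 1.014 m
Q = (1/n)·A·R^(2/3)·S^(1/2) = (1/0.013) × 9.967 × 1.014^(2/3) × 0.0015^(1/2) = 29.97 m³/s
V = Q/A = 29.97/9.967 = 3.007 m/s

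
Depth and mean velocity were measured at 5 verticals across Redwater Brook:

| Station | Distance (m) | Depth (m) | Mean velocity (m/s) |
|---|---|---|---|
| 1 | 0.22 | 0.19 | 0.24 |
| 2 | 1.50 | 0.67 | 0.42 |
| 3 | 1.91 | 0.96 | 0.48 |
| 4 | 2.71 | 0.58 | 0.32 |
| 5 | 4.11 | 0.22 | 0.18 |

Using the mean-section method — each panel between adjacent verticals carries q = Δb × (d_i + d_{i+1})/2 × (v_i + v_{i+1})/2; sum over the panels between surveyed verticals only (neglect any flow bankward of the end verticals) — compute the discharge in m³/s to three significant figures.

Panel 1-2: Δb = 1.28 m, d̄ = (0.19+0.67)/2 = 0.43, v̄ = (0.24+0.42)/2 = 0.33 → q = 1.28×0.43×0.33 = 0.1816 m³/s
Panel 2-3: Δb = 0.41 m, d̄ = (0.67+0.96)/2 = 0.815, v̄ = (0.42+0.48)/2 = 0.45 → q = 0.41×0.815×0.45 = 0.1504 m³/s
Panel 3-4: Δb = 0.8 m, d̄ = (0.96+0.58)/2 = 0.77, v̄ = (0.48+0.32)/2 = 0.4 → q = 0.8×0.77×0.4 = 0.2464 m³/s
Panel 4-5: Δb = 1.4 m, d̄ = (0.58+0.22)/2 = 0.4, v̄ = (0.32+0.18)/2 = 0.25 → q = 1.4×0.4×0.25 = 0.1400 m³/s
Q = Σ q = 0.7184 m³/s

0.718 m³/s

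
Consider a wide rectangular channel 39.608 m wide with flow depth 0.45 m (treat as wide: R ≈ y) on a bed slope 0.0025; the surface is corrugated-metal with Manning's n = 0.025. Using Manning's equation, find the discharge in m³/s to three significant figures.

A = b·y = 39.608 × 0.45 = 17.82 m²
Wide channel: R ≈ y = 0.45 m
Q = (1/n)·A·R^(2/3)·S^(1/2) = (1/0.025) × 17.82 × 0.4500^(2/3) × 0.0025^(1/2) = 20.93 m³/s

20.9 m³/s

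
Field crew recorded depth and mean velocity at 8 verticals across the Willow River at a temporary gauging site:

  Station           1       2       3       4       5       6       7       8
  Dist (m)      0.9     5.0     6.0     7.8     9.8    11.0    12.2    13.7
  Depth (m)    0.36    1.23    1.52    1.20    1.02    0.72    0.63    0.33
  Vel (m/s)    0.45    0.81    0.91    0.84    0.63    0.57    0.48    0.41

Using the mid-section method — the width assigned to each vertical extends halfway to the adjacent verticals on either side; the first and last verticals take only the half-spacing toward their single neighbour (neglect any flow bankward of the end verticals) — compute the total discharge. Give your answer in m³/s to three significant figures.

w_1 = (5.0 − 0.9)/2 = 2.05 m; q_1 = 0.45 × 0.36 × 2.05 = 0.3321 m³/s
w_2 = (6.0 − 0.9)/2 = 2.55 m; q_2 = 0.81 × 1.23 × 2.55 = 2.541 m³/s
w_3 = (7.8 − 5.0)/2 = 1.4 m; q_3 = 0.91 × 1.52 × 1.4 = 1.936 m³/s
w_4 = (9.8 − 6.0)/2 = 1.9 m; q_4 = 0.84 × 1.20 × 1.9 = 1.915 m³/s
w_5 = (11.0 − 7.8)/2 = 1.6 m; q_5 = 0.63 × 1.02 × 1.6 = 1.028 m³/s
w_6 = (12.2 − 9.8)/2 = 1.2 m; q_6 = 0.57 × 0.72 × 1.2 = 0.4925 m³/s
w_7 = (13.7 − 11.0)/2 = 1.35 m; q_7 = 0.48 × 0.63 × 1.35 = 0.4082 m³/s
w_8 = (13.7 − 12.2)/2 = 0.75 m; q_8 = 0.41 × 0.33 × 0.75 = 0.1015 m³/s
Q = Σ qᵢ = 8.755 m³/s

8.75 m³/s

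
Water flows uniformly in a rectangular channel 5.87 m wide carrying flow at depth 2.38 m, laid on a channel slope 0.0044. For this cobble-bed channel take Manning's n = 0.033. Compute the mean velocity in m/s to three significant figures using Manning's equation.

A = b·y = 5.87 × 2.38 = 13.97 m²
P = b + 2y = 5.87 + 2×2.38 = 10.63 m
R = A/P = 13.97/10.63 = 1.314 m
Q = (1/n)·A·R^(2/3)·S^(1/2) = (1/0.033) × 13.97 × 1.314^(2/3) × 0.0044^(1/2) = 33.69 m³/s
V = Q/A = 33.69/13.97 = 2.412 m/s

2.41 m/s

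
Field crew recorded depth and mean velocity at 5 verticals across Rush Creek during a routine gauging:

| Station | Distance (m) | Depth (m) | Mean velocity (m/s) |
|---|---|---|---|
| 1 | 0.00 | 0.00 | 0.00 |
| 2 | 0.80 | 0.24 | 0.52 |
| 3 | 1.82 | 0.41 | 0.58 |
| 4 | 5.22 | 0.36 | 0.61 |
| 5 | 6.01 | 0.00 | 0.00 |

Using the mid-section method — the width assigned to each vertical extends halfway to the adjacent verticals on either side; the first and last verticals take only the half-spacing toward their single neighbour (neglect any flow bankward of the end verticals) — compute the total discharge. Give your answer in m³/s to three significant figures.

w_2 = (1.82 − 0.00)/2 = 0.91 m; q_2 = 0.52 × 0.24 × 0.91 = 0.1136 m³/s
w_3 = (5.22 − 0.80)/2 = 2.21 m; q_3 = 0.58 × 0.41 × 2.21 = 0.5255 m³/s
w_4 = (6.01 − 1.82)/2 = 2.095 m; q_4 = 0.61 × 0.36 × 2.095 = 0.4601 m³/s
Stations 1, 5 contribute zero (depth or velocity is 0).
Q = Σ qᵢ = 1.099 m³/s

1.10 m³/s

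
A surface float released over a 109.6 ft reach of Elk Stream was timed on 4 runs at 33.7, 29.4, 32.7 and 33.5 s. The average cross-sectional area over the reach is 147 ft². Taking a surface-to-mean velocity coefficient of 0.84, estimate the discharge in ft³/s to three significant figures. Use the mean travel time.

t̄ = (33.7 + 29.4 + 32.7 + 33.5) / 4 = 32.325 s
v_surface = L / t̄ = 109.6 / 32.325 = 3.391 ft/s
v_mean = 0.84 × 3.391 = 2.848 ft/s
Q = A × v_mean = 147 × 2.848 = 418.7 ft³/s

419 ft³/s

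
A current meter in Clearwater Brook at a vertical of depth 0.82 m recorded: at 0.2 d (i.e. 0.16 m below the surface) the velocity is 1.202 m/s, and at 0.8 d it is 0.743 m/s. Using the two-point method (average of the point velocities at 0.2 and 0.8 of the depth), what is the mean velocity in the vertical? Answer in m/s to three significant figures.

0.973 m/s

v̄ = (1.202 + 0.743) / 2 = 0.9725 m/s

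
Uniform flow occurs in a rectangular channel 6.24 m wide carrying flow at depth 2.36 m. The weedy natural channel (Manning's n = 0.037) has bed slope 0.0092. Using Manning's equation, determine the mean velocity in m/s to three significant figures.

3.16 m/s

A = b·y = 6.24 × 2.36 = 14.73 m²
P = b + 2y = 6.24 + 2×2.36 = 10.96 m
R = A/P = 14.73/10.96 = 1.344 m
Q = (1/n)·A·R^(2/3)·S^(1/2) = (1/0.037) × 14.73 × 1.344^(2/3) × 0.0092^(1/2) = 46.48 m³/s
V = Q/A = 46.48/14.73 = 3.157 m/s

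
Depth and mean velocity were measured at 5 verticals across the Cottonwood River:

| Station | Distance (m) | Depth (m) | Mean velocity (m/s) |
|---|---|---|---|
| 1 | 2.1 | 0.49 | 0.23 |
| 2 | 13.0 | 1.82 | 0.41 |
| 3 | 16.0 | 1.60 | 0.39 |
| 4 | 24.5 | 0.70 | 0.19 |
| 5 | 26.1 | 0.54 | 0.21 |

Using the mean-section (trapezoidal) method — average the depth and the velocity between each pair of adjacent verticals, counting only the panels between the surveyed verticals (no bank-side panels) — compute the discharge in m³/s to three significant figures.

Panel 1-2: Δb = 10.9 m, d̄ = (0.49+1.82)/2 = 1.155, v̄ = (0.23+0.41)/2 = 0.32 → q = 10.9×1.155×0.32 = 4.029 m³/s
Panel 2-3: Δb = 3 m, d̄ = (1.82+1.60)/2 = 1.71, v̄ = (0.41+0.39)/2 = 0.4 → q = 3×1.71×0.4 = 2.052 m³/s
Panel 3-4: Δb = 8.5 m, d̄ = (1.60+0.70)/2 = 1.15, v̄ = (0.39+0.19)/2 = 0.29 → q = 8.5×1.15×0.29 = 2.835 m³/s
Panel 4-5: Δb = 1.6 m, d̄ = (0.70+0.54)/2 = 0.62, v̄ = (0.19+0.21)/2 = 0.2 → q = 1.6×0.62×0.2 = 0.1984 m³/s
Q = Σ q = 9.114 m³/s

9.11 m³/s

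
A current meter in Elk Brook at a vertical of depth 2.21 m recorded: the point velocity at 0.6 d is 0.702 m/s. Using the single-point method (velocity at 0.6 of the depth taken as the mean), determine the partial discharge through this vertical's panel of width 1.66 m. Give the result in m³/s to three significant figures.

2.58 m³/s

v̄ = v₀.₆ = 0.702 m/s
q = v̄ × d × w = 0.7020 × 2.21 × 1.66 = 2.575 m³/s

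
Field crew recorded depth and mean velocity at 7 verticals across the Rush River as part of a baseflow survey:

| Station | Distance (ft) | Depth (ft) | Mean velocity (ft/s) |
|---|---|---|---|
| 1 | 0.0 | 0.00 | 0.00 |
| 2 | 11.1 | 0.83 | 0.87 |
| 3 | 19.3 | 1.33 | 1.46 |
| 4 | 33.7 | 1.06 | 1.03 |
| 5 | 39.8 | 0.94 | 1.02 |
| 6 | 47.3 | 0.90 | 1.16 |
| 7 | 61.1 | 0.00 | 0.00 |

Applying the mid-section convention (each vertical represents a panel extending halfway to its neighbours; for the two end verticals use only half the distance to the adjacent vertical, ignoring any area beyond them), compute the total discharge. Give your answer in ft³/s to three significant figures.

57.7 ft³/s

w_2 = (19.3 − 0.0)/2 = 9.65 ft; q_2 = 0.87 × 0.83 × 9.65 = 6.968 ft³/s
w_3 = (33.7 − 11.1)/2 = 11.3 ft; q_3 = 1.46 × 1.33 × 11.3 = 21.94 ft³/s
w_4 = (39.8 − 19.3)/2 = 10.25 ft; q_4 = 1.03 × 1.06 × 10.25 = 11.19 ft³/s
w_5 = (47.3 − 33.7)/2 = 6.8 ft; q_5 = 1.02 × 0.94 × 6.8 = 6.520 ft³/s
w_6 = (61.1 − 39.8)/2 = 10.65 ft; q_6 = 1.16 × 0.90 × 10.65 = 11.12 ft³/s
Stations 1, 7 contribute zero (depth or velocity is 0).
Q = Σ qᵢ = 57.74 ft³/s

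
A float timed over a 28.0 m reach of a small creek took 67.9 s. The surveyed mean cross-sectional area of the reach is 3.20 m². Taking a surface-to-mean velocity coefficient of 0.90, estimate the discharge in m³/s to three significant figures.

1.19 m³/s

v_surface = L / t̄ = 28.0 / 67.9 = 0.4124 m/s
v_mean = 0.90 × 0.4124 = 0.3711 m/s
Q = A × v_mean = 3.20 × 0.3711 = 1.188 m³/s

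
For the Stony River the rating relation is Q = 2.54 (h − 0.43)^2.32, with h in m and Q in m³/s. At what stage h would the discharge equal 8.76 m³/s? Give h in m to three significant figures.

h − h₀ = (Q/C)^(1/b) = (8.76/2.54)^(1/2.32) = 1.705 m
h = 0.43 + 1.705 = 2.135 m

2.14 m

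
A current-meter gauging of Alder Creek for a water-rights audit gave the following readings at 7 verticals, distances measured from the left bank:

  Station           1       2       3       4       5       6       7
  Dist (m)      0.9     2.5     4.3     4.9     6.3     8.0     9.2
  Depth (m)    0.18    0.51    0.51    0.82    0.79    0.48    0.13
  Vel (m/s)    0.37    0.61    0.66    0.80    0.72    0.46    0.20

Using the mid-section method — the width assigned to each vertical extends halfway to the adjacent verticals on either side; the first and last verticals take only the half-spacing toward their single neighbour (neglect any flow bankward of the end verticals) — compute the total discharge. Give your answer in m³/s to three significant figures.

w_1 = (2.5 − 0.9)/2 = 0.8 m; q_1 = 0.37 × 0.18 × 0.8 = 0.05328 m³/s
w_2 = (4.3 − 0.9)/2 = 1.7 m; q_2 = 0.61 × 0.51 × 1.7 = 0.5289 m³/s
w_3 = (4.9 − 2.5)/2 = 1.2 m; q_3 = 0.66 × 0.51 × 1.2 = 0.4039 m³/s
w_4 = (6.3 − 4.3)/2 = 1 m; q_4 = 0.80 × 0.82 × 1 = 0.6560 m³/s
w_5 = (8.0 − 4.9)/2 = 1.55 m; q_5 = 0.72 × 0.79 × 1.55 = 0.8816 m³/s
w_6 = (9.2 − 6.3)/2 = 1.45 m; q_6 = 0.46 × 0.48 × 1.45 = 0.3202 m³/s
w_7 = (9.2 − 8.0)/2 = 0.6 m; q_7 = 0.20 × 0.13 × 0.6 = 0.01560 m³/s
Q = Σ qᵢ = 2.859 m³/s

2.86 m³/s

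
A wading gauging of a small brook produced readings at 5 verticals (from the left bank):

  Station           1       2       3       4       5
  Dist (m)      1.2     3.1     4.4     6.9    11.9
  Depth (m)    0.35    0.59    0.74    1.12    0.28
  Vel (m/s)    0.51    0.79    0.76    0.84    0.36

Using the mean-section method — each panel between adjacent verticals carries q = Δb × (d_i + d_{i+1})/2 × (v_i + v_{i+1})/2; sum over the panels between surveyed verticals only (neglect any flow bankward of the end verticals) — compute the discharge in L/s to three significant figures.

Panel 1-2: Δb = 1.9 m, d̄ = (0.35+0.59)/2 = 0.47, v̄ = (0.51+0.79)/2 = 0.65 → q = 1.9×0.47×0.65 = 0.5805 m³/s
Panel 2-3: Δb = 1.3 m, d̄ = (0.59+0.74)/2 = 0.665, v̄ = (0.79+0.76)/2 = 0.775 → q = 1.3×0.665×0.775 = 0.6700 m³/s
Panel 3-4: Δb = 2.5 m, d̄ = (0.74+1.12)/2 = 0.93, v̄ = (0.76+0.84)/2 = 0.8 → q = 2.5×0.93×0.8 = 1.860 m³/s
Panel 4-5: Δb = 5 m, d̄ = (1.12+0.28)/2 = 0.7, v̄ = (0.84+0.36)/2 = 0.6 → q = 5×0.7×0.6 = 2.100 m³/s
Q = Σ q = 5.210 m³/s
= 5.210 × 1000 = 5210 L/s

5210 L/s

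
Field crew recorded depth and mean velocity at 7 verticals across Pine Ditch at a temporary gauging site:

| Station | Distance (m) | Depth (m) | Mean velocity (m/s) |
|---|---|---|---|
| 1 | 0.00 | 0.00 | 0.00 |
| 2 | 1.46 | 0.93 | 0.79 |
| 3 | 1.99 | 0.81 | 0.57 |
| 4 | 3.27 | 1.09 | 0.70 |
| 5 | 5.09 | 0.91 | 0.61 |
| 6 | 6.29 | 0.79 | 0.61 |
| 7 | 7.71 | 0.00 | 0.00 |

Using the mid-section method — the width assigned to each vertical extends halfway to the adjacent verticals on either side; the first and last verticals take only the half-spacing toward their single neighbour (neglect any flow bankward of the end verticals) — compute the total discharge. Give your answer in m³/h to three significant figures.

w_2 = (1.99 − 0.00)/2 = 0.995 m; q_2 = 0.79 × 0.93 × 0.995 = 0.7310 m³/s
w_3 = (3.27 − 1.46)/2 = 0.905 m; q_3 = 0.57 × 0.81 × 0.905 = 0.4178 m³/s
w_4 = (5.09 − 1.99)/2 = 1.55 m; q_4 = 0.70 × 1.09 × 1.55 = 1.183 m³/s
w_5 = (6.29 − 3.27)/2 = 1.51 m; q_5 = 0.61 × 0.91 × 1.51 = 0.8382 m³/s
w_6 = (7.71 − 5.09)/2 = 1.31 m; q_6 = 0.61 × 0.79 × 1.31 = 0.6313 m³/s
Stations 1, 7 contribute zero (depth or velocity is 0).
Q = Σ qᵢ = 3.801 m³/s
= 3.801 × 3600 = 13680 m³/h

13700 m³/h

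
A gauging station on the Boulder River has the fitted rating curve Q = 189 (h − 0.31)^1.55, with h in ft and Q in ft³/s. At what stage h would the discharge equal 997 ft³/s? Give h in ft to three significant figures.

3.23 ft

h − h₀ = (Q/C)^(1/b) = (997/189)^(1/1.55) = 2.924 ft
h = 0.31 + 2.924 = 3.234 ft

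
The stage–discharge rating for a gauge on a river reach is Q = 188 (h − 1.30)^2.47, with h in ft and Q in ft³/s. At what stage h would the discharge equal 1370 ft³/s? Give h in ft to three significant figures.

h − h₀ = (Q/C)^(1/b) = (1370/188)^(1/2.47) = 2.235 ft
h = 1.30 + 2.235 = 3.535 ft

3.53 ft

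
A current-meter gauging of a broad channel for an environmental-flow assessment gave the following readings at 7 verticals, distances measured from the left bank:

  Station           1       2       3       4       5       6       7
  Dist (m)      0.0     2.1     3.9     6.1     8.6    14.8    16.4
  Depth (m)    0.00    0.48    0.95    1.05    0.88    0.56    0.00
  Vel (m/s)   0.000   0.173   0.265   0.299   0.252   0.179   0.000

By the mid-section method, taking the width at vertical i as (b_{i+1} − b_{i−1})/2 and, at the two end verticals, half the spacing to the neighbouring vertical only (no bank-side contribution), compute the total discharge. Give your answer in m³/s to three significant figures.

w_2 = (3.9 − 0.0)/2 = 1.95 m; q_2 = 0.173 × 0.48 × 1.95 = 0.1619 m³/s
w_3 = (6.1 − 2.1)/2 = 2 m; q_3 = 0.265 × 0.95 × 2 = 0.5035 m³/s
w_4 = (8.6 − 3.9)/2 = 2.35 m; q_4 = 0.299 × 1.05 × 2.35 = 0.7378 m³/s
w_5 = (14.8 − 6.1)/2 = 4.35 m; q_5 = 0.252 × 0.88 × 4.35 = 0.9647 m³/s
w_6 = (16.4 − 8.6)/2 = 3.9 m; q_6 = 0.179 × 0.56 × 3.9 = 0.3909 m³/s
Stations 1, 7 contribute zero (depth or velocity is 0).
Q = Σ qᵢ = 2.759 m³/s

2.76 m³/s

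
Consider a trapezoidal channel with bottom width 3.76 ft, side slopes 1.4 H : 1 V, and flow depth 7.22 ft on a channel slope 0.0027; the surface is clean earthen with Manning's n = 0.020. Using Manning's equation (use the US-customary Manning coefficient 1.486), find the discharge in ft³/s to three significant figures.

A = (b + z·y)·y = (3.76 + 1.4×7.22)×7.22 = 100.1 ft²
P = b + 2y√(1+z²) = 3.76 + 2×7.22×√(1+1.4²) = 28.60 ft
R = A/P = 100.1/28.60 = 3.501 ft
Q = (1.486/n)·A·R^(2/3)·S^(1/2) = (1.486/0.020) × 100.1 × 3.501^(2/3) × 0.0027^(1/2) = 891.2 ft³/s

891 ft³/s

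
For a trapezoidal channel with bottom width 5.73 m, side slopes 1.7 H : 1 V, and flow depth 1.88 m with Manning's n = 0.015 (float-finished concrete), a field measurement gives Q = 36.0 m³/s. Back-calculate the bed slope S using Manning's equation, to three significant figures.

A = (b + z·y)·y = (5.73 + 1.7×1.88)×1.88 = 16.78 m²
P = b + 2y√(1+z²) = 5.73 + 2×1.88×√(1+1.7²) = 13.15 m
R = A/P = 16.78/13.15 = 1.277 m
S = (Q·n / (1·A·R^(2/3)))² = (36.0×0.015 / (1×16.78×1.177))² = 0.0007478

0.000748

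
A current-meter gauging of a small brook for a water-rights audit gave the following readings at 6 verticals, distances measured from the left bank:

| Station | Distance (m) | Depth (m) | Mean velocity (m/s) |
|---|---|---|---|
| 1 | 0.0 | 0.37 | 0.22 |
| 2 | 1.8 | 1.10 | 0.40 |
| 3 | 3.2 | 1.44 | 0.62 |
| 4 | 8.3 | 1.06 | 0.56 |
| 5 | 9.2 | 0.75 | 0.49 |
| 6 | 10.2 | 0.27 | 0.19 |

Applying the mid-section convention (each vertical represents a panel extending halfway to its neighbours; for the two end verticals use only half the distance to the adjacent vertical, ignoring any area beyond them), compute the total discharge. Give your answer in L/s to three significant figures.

5830 L/s

w_1 = (1.8 − 0.0)/2 = 0.9 m; q_1 = 0.22 × 0.37 × 0.9 = 0.07326 m³/s
w_2 = (3.2 − 0.0)/2 = 1.6 m; q_2 = 0.40 × 1.10 × 1.6 = 0.7040 m³/s
w_3 = (8.3 − 1.8)/2 = 3.25 m; q_3 = 0.62 × 1.44 × 3.25 = 2.902 m³/s
w_4 = (9.2 − 3.2)/2 = 3 m; q_4 = 0.56 × 1.06 × 3 = 1.781 m³/s
w_5 = (10.2 − 8.3)/2 = 0.95 m; q_5 = 0.49 × 0.75 × 0.95 = 0.3491 m³/s
w_6 = (10.2 − 9.2)/2 = 0.5 m; q_6 = 0.19 × 0.27 × 0.5 = 0.02565 m³/s
Q = Σ qᵢ = 5.834 m³/s
= 5.834 × 1000 = 5834 L/s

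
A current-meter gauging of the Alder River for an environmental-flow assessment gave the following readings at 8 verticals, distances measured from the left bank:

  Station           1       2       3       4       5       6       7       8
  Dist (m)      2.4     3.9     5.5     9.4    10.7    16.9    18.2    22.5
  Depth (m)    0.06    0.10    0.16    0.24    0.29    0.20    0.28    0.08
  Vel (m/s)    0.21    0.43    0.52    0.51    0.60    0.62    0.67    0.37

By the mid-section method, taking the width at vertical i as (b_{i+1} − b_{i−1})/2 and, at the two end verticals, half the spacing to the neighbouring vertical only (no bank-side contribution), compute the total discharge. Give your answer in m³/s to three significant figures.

w_1 = (3.9 − 2.4)/2 = 0.75 m; q_1 = 0.21 × 0.06 × 0.75 = 0.009450 m³/s
w_2 = (5.5 − 2.4)/2 = 1.55 m; q_2 = 0.43 × 0.10 × 1.55 = 0.06665 m³/s
w_3 = (9.4 − 3.9)/2 = 2.75 m; q_3 = 0.52 × 0.16 × 2.75 = 0.2288 m³/s
w_4 = (10.7 − 5.5)/2 = 2.6 m; q_4 = 0.51 × 0.24 × 2.6 = 0.3182 m³/s
w_5 = (16.9 − 9.4)/2 = 3.75 m; q_5 = 0.60 × 0.29 × 3.75 = 0.6525 m³/s
w_6 = (18.2 − 10.7)/2 = 3.75 m; q_6 = 0.62 × 0.20 × 3.75 = 0.4650 m³/s
w_7 = (22.5 − 16.9)/2 = 2.8 m; q_7 = 0.67 × 0.28 × 2.8 = 0.5253 m³/s
w_8 = (22.5 − 18.2)/2 = 2.15 m; q_8 = 0.37 × 0.08 × 2.15 = 0.06364 m³/s
Q = Σ qᵢ = 2.330 m³/s

2.33 m³/s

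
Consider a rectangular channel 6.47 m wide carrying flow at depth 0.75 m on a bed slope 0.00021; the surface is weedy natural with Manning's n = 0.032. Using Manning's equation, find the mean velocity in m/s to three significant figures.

A = b·y = 6.47 × 0.75 = 4.853 m²
P = b + 2y = 6.47 + 2×0.75 = 7.970 m
R = A/P = 4.853/7.970 = 0.6088 m
Q = (1/n)·A·R^(2/3)·S^(1/2) = (1/0.032) × 4.853 × 0.6088^(2/3) × 0.00021^(1/2) = 1.579 m³/s
V = Q/A = 1.579/4.853 = 0.3253 m/s

0.325 m/s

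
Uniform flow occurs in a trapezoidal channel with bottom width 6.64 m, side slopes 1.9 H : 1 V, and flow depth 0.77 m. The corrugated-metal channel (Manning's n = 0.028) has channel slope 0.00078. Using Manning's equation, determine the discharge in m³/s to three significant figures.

A = (b + z·y)·y = (6.64 + 1.9×0.77)×0.77 = 6.239 m²
P = b + 2y√(1+z²) = 6.64 + 2×0.77×√(1+1.9²) = 9.947 m
R = A/P = 6.239/9.947 = 0.6273 m
Q = (1/n)·A·R^(2/3)·S^(1/2) = (1/0.028) × 6.239 × 0.6273^(2/3) × 0.00078^(1/2) = 4.560 m³/s

4.56 m³/s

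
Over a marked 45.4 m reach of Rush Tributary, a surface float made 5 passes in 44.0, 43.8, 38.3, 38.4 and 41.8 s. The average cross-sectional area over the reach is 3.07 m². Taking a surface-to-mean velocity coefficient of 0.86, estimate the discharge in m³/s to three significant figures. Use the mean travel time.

2.91 m³/s

t̄ = (44.0 + 43.8 + 38.3 + 38.4 + 41.8) / 5 = 41.26 s
v_surface = L / t̄ = 45.4 / 41.26 = 1.100 m/s
v_mean = 0.86 × 1.100 = 0.9463 m/s
Q = A × v_mean = 3.07 × 0.9463 = 2.905 m³/s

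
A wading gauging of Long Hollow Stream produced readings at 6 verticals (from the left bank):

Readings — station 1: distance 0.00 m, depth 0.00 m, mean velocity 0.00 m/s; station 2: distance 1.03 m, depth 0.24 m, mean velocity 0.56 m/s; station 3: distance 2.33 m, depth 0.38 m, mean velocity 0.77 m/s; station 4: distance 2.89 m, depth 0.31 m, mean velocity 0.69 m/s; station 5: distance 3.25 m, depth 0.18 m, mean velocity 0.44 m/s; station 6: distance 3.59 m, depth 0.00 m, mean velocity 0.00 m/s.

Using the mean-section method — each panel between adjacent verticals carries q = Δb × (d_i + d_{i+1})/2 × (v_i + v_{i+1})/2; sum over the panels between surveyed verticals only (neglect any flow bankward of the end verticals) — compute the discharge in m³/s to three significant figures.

Panel 1-2: Δb = 1.03 m, d̄ = (0.00+0.24)/2 = 0.12, v̄ = (0.00+0.56)/2 = 0.28 → q = 1.03×0.12×0.28 = 0.03461 m³/s
Panel 2-3: Δb = 1.3 m, d̄ = (0.24+0.38)/2 = 0.31, v̄ = (0.56+0.77)/2 = 0.665 → q = 1.3×0.31×0.665 = 0.2680 m³/s
Panel 3-4: Δb = 0.56 m, d̄ = (0.38+0.31)/2 = 0.345, v̄ = (0.77+0.69)/2 = 0.73 → q = 0.56×0.345×0.73 = 0.1410 m³/s
Panel 4-5: Δb = 0.36 m, d̄ = (0.31+0.18)/2 = 0.245, v̄ = (0.69+0.44)/2 = 0.565 → q = 0.36×0.245×0.565 = 0.04983 m³/s
Panel 5-6: Δb = 0.34 m, d̄ = (0.18+0.00)/2 = 0.09, v̄ = (0.44+0.00)/2 = 0.22 → q = 0.34×0.09×0.22 = 0.006732 m³/s
Q = Σ q = 0.5002 m³/s

0.500 m³/s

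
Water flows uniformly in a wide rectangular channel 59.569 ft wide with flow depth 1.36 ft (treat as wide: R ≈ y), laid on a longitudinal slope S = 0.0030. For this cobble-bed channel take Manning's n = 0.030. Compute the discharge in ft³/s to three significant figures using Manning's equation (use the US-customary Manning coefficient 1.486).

A = b·y = 59.569 × 1.36 = 81.01 ft²
Wide channel: R ≈ y = 1.36 ft
Q = (1.486/n)·A·R^(2/3)·S^(1/2) = (1.486/0.030) × 81.01 × 1.360^(2/3) × 0.0030^(1/2) = 269.8 ft³/s

270 ft³/s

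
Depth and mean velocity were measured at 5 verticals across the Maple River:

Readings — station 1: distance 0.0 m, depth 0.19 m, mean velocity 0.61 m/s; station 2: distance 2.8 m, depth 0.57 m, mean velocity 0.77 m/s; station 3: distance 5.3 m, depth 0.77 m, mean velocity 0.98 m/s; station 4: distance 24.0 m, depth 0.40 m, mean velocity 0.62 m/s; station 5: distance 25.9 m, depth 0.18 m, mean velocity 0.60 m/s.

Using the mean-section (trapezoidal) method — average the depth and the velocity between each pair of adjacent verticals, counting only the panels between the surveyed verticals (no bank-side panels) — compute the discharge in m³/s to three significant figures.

Panel 1-2: Δb = 2.8 m, d̄ = (0.19+0.57)/2 = 0.38, v̄ = (0.61+0.77)/2 = 0.69 → q = 2.8×0.38×0.69 = 0.7342 m³/s
Panel 2-3: Δb = 2.5 m, d̄ = (0.57+0.77)/2 = 0.67, v̄ = (0.77+0.98)/2 = 0.875 → q = 2.5×0.67×0.875 = 1.466 m³/s
Panel 3-4: Δb = 18.7 m, d̄ = (0.77+0.40)/2 = 0.585, v̄ = (0.98+0.62)/2 = 0.8 → q = 18.7×0.585×0.8 = 8.752 m³/s
Panel 4-5: Δb = 1.9 m, d̄ = (0.40+0.18)/2 = 0.29, v̄ = (0.62+0.60)/2 = 0.61 → q = 1.9×0.29×0.61 = 0.3361 m³/s
Q = Σ q = 11.29 m³/s

11.3 m³/s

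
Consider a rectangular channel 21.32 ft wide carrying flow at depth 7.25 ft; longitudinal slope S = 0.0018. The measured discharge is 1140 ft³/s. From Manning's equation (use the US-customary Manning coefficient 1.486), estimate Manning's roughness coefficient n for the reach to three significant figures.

0.0227

A = b·y = 21.32 × 7.25 = 154.6 ft²
P = b + 2y = 21.32 + 2×7.25 = 35.82 ft
R = A/P = 154.6/35.82 = 4.315 ft
n = (1.486/Q)·A·R^(2/3)·S^(1/2) = (1.486/1140) × 154.6 × 2.651 × 0.04243 = 0.02266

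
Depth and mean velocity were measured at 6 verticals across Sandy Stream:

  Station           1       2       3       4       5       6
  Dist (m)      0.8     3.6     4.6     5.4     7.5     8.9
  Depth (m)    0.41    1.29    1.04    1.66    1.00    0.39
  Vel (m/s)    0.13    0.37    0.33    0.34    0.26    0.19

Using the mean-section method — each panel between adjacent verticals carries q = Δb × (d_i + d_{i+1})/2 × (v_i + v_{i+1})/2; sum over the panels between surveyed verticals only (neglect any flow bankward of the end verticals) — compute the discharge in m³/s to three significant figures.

Panel 1-2: Δb = 2.8 m, d̄ = (0.41+1.29)/2 = 0.85, v̄ = (0.13+0.37)/2 = 0.25 → q = 2.8×0.85×0.25 = 0.5950 m³/s
Panel 2-3: Δb = 1 m, d̄ = (1.29+1.04)/2 = 1.165, v̄ = (0.37+0.33)/2 = 0.35 → q = 1×1.165×0.35 = 0.4078 m³/s
Panel 3-4: Δb = 0.8 m, d̄ = (1.04+1.66)/2 = 1.35, v̄ = (0.33+0.34)/2 = 0.335 → q = 0.8×1.35×0.335 = 0.3618 m³/s
Panel 4-5: Δb = 2.1 m, d̄ = (1.66+1.00)/2 = 1.33, v̄ = (0.34+0.26)/2 = 0.3 → q = 2.1×1.33×0.3 = 0.8379 m³/s
Panel 5-6: Δb = 1.4 m, d̄ = (1.00+0.39)/2 = 0.695, v̄ = (0.26+0.19)/2 = 0.225 → q = 1.4×0.695×0.225 = 0.2189 m³/s
Q = Σ q = 2.421 m³/s

2.42 m³/s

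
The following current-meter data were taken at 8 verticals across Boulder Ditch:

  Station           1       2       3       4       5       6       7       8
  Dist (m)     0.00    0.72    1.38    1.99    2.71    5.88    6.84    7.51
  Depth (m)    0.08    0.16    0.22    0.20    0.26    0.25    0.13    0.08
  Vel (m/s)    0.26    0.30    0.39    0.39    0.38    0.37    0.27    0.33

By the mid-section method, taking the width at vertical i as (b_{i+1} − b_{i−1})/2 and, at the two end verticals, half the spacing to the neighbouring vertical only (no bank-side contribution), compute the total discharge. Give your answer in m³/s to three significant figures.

0.568 m³/s

w_1 = (0.72 − 0.00)/2 = 0.36 m; q_1 = 0.26 × 0.08 × 0.36 = 0.007488 m³/s
w_2 = (1.38 − 0.00)/2 = 0.69 m; q_2 = 0.30 × 0.16 × 0.69 = 0.03312 m³/s
w_3 = (1.99 − 0.72)/2 = 0.635 m; q_3 = 0.39 × 0.22 × 0.635 = 0.05448 m³/s
w_4 = (2.71 − 1.38)/2 = 0.665 m; q_4 = 0.39 × 0.20 × 0.665 = 0.05187 m³/s
w_5 = (5.88 − 1.99)/2 = 1.945 m; q_5 = 0.38 × 0.26 × 1.945 = 0.1922 m³/s
w_6 = (6.84 − 2.71)/2 = 2.065 m; q_6 = 0.37 × 0.25 × 2.065 = 0.1910 m³/s
w_7 = (7.51 − 5.88)/2 = 0.815 m; q_7 = 0.27 × 0.13 × 0.815 = 0.02861 m³/s
w_8 = (7.51 − 6.84)/2 = 0.335 m; q_8 = 0.33 × 0.08 × 0.335 = 0.008844 m³/s
Q = Σ qᵢ = 0.5676 m³/s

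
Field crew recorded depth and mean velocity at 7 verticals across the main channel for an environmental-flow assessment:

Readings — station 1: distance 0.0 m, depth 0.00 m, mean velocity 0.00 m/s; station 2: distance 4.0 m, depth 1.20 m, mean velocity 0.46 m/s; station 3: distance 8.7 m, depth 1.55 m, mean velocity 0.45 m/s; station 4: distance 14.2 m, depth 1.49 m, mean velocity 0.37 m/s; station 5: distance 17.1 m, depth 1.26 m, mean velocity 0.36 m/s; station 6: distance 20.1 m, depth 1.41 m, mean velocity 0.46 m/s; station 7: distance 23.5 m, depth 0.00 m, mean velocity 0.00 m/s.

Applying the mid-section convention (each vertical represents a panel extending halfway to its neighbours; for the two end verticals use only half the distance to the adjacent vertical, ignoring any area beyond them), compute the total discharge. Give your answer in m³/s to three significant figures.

w_2 = (8.7 − 0.0)/2 = 4.35 m; q_2 = 0.46 × 1.20 × 4.35 = 2.401 m³/s
w_3 = (14.2 − 4.0)/2 = 5.1 m; q_3 = 0.45 × 1.55 × 5.1 = 3.557 m³/s
w_4 = (17.1 − 8.7)/2 = 4.2 m; q_4 = 0.37 × 1.49 × 4.2 = 2.315 m³/s
w_5 = (20.1 − 14.2)/2 = 2.95 m; q_5 = 0.36 × 1.26 × 2.95 = 1.338 m³/s
w_6 = (23.5 − 17.1)/2 = 3.2 m; q_6 = 0.46 × 1.41 × 3.2 = 2.076 m³/s
Stations 1, 7 contribute zero (depth or velocity is 0).
Q = Σ qᵢ = 11.69 m³/s

11.7 m³/s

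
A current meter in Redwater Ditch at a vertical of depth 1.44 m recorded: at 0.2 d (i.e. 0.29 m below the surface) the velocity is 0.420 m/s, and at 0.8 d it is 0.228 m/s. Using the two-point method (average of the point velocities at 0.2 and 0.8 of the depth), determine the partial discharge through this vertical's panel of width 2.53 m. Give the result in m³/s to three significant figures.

v̄ = (0.420 + 0.228) / 2 = 0.3240 m/s
q = v̄ × d × w = 0.3240 × 1.44 × 2.53 = 1.180 m³/s

1.18 m³/s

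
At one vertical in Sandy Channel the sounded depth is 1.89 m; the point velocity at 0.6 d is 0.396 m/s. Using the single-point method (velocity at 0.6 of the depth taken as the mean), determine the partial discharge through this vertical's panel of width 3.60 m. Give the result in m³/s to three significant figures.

2.69 m³/s

v̄ = v₀.₆ = 0.396 m/s
q = v̄ × d × w = 0.3960 × 1.89 × 3.60 = 2.694 m³/s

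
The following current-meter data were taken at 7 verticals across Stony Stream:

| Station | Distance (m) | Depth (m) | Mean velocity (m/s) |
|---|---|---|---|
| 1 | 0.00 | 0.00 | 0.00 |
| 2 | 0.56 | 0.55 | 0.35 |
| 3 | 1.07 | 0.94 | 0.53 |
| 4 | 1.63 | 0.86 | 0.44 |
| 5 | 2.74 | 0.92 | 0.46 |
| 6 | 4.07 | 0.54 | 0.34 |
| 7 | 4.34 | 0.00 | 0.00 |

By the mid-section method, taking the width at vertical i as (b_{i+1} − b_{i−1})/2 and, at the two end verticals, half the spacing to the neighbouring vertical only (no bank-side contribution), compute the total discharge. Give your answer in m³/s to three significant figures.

w_2 = (1.07 − 0.00)/2 = 0.535 m; q_2 = 0.35 × 0.55 × 0.535 = 0.1030 m³/s
w_3 = (1.63 − 0.56)/2 = 0.535 m; q_3 = 0.53 × 0.94 × 0.535 = 0.2665 m³/s
w_4 = (2.74 − 1.07)/2 = 0.835 m; q_4 = 0.44 × 0.86 × 0.835 = 0.3160 m³/s
w_5 = (4.07 − 1.63)/2 = 1.22 m; q_5 = 0.46 × 0.92 × 1.22 = 0.5163 m³/s
w_6 = (4.34 − 2.74)/2 = 0.8 m; q_6 = 0.34 × 0.54 × 0.8 = 0.1469 m³/s
Stations 1, 7 contribute zero (depth or velocity is 0).
Q = Σ qᵢ = 1.349 m³/s

1.35 m³/s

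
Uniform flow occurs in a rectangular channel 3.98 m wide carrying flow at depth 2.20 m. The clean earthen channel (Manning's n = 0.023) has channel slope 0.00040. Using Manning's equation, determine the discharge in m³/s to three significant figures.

7.84 m³/s

A = b·y = 3.98 × 2.20 = 8.756 m²
P = b + 2y = 3.98 + 2×2.20 = 8.380 m
R = A/P = 8.756/8.380 = 1.045 m
Q = (1/n)·A·R^(2/3)·S^(1/2) = (1/0.023) × 8.756 × 1.045^(2/3) × 0.00040^(1/2) = 7.840 m³/s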